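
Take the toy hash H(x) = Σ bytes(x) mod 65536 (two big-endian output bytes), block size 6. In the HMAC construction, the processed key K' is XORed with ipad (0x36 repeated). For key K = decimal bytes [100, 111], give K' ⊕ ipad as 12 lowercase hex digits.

Key decimal bytes [100, 111] = 64 6f is 2 bytes ≤ B = 6; zero-pad to 6 bytes: K' = 64 6f 00 00 00 00.
XOR each byte with 0x36: 64⊕36=52, 6f⊕36=59, 00⊕36=36, 00⊕36=36, 00⊕36=36, 00⊕36=36.

525936363636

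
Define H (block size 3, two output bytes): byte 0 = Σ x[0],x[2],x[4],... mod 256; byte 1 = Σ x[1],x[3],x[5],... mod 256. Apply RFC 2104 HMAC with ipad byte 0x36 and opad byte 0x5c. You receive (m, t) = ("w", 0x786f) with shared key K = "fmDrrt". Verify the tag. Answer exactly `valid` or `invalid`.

Key "fmDrrt" = 66 6d 44 72 72 74 is 6 bytes > B = 3, so hash it first: H(key) = 1c 53, then zero-pad to 3 bytes: K' = 1c 53 00.
K' ⊕ ipad = 2a 65 36; K' ⊕ opad = 40 0f 5c.
Inner hash: even-index sum = 96 mod 256 = 96; odd-index sum = 220 mod 256 = 220 → 60 dc.
Outer hash (recomputed tag): even-index sum = 376 mod 256 = 120; odd-index sum = 111 mod 256 = 111 → 78 6f.
Recomputed tag = 786f; claimed = 786f → match.

valid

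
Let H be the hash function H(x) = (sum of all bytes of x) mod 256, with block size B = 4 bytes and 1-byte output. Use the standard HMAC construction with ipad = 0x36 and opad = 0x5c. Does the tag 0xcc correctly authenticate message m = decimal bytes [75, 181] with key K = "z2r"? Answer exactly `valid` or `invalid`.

Key "z2r" = 7a 32 72 is 3 bytes ≤ B = 4; zero-pad to 4 bytes: K' = 7a 32 72 00.
K' ⊕ ipad = 4c 04 44 36; K' ⊕ opad = 26 6e 2e 5c.
Inner hash: sum = 76+4+68+54+75+181 = 458; mod 256 = 202 → ca.
Outer hash (recomputed tag): sum = 38+110+46+92+202 = 488; mod 256 = 232 → e8.
Recomputed tag = e8; claimed = cc → mismatch.

invalid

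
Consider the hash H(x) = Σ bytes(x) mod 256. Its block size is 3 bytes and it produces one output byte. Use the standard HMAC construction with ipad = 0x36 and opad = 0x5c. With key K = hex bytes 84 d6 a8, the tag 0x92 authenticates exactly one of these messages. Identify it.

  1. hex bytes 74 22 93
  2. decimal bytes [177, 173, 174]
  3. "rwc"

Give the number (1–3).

Key hex bytes 84 d6 a8 is exactly B = 3 bytes: K' = 84 d6 a8.
K' ⊕ ipad = b2 e0 9e; K' ⊕ opad = d8 8a f4.
m1: inner = H(b2 e0 9e 74 22 93) = 59; tag = H(d8 8a f4 59) = af
m2: inner = H(b2 e0 9e b1 ad ae) = 3c; tag = H(d8 8a f4 3c) = 92 ← matches
m3: inner = H(b2 e0 9e 72 77 63) = 7c; tag = H(d8 8a f4 7c) = d2

2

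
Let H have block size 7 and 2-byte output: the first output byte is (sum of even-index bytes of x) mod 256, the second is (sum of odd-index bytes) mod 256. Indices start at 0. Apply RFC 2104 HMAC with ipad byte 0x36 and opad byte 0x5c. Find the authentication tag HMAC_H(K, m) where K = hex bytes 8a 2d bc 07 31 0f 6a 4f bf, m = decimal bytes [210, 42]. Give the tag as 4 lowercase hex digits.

f2e8

Key hex bytes 8a 2d bc 07 31 0f 6a 4f bf is 9 bytes > B = 7, so hash it first: H(key) = a0 92, then zero-pad to 7 bytes: K' = a0 92 00 00 00 00 00.
K' ⊕ ipad = 96 a4 36 36 36 36 36.  K' ⊕ opad = fc ce 5c 5c 5c 5c 5c.
Inner input = (K'⊕ipad) ∥ m = 96 a4 36 36 36 36 36 ∥ d2 2a.
Inner hash: even-index sum = 354 mod 256 = 98; odd-index sum = 482 mod 256 = 226 → 62 e2.
Outer input = (K'⊕opad) ∥ inner = fc ce 5c 5c 5c 5c 5c ∥ 62 e2.
Outer hash (tag): even-index sum = 754 mod 256 = 242; odd-index sum = 488 mod 256 = 232 → f2 e8.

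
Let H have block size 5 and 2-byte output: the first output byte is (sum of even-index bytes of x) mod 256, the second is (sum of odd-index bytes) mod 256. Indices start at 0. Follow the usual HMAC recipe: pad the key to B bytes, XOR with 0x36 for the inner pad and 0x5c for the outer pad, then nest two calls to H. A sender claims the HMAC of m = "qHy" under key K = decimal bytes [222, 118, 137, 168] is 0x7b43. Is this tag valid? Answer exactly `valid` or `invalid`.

valid

Key decimal bytes [222, 118, 137, 168] = de 76 89 a8 is 4 bytes ≤ B = 5; zero-pad to 5 bytes: K' = de 76 89 a8 00.
K' ⊕ ipad = e8 40 bf 9e 36; K' ⊕ opad = 82 2a d5 f4 5c.
Inner hash: even-index sum = 549 mod 256 = 37; odd-index sum = 456 mod 256 = 200 → 25 c8.
Outer hash (recomputed tag): even-index sum = 635 mod 256 = 123; odd-index sum = 323 mod 256 = 67 → 7b 43.
Recomputed tag = 7b43; claimed = 7b43 → match.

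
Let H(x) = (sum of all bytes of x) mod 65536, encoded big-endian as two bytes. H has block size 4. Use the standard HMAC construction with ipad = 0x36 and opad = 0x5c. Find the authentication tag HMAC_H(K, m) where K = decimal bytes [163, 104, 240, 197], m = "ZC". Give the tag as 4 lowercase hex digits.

02c4

Key decimal bytes [163, 104, 240, 197] = a3 68 f0 c5 is exactly B = 4 bytes: K' = a3 68 f0 c5.
K' ⊕ ipad = 95 5e c6 f3.  K' ⊕ opad = ff 34 ac 99.
Inner input = (K'⊕ipad) ∥ m = 95 5e c6 f3 ∥ 5a 43.
Inner hash: sum = 149+94+198+243+90+67 = 841 → 03 49.
Outer input = (K'⊕opad) ∥ inner = ff 34 ac 99 ∥ 03 49.
Outer hash (tag): sum = 255+52+172+153+3+73 = 708 → 02 c4.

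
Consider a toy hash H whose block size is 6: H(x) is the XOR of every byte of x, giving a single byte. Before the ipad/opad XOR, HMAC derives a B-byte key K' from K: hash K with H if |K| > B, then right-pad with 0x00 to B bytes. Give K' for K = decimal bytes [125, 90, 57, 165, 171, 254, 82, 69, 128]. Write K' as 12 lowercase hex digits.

|K| = 9 > B = 6, so first hash the key.
H(K): XOR 7d⊕5a⊕39⊕a5⊕ab⊕fe⊕52⊕45⊕80 = 79.
Zero-pad H(K) = 79 to 6 bytes: K' = 79 00 00 00 00 00.

790000000000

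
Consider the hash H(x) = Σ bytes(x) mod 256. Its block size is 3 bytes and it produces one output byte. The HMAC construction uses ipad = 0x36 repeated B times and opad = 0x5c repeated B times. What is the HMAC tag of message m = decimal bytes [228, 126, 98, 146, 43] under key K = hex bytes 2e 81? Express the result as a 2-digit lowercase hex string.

31

Key hex bytes 2e 81 is 2 bytes ≤ B = 3; zero-pad to 3 bytes: K' = 2e 81 00.
K' ⊕ ipad = 18 b7 36.  K' ⊕ opad = 72 dd 5c.
Inner input = (K'⊕ipad) ∥ m = 18 b7 36 ∥ e4 7e 62 92 2b.
Inner hash: sum = 24+183+54+228+126+98+146+43 = 902; mod 256 = 134 → 86.
Outer input = (K'⊕opad) ∥ inner = 72 dd 5c ∥ 86.
Outer hash (tag): sum = 114+221+92+134 = 561; mod 256 = 49 → 31.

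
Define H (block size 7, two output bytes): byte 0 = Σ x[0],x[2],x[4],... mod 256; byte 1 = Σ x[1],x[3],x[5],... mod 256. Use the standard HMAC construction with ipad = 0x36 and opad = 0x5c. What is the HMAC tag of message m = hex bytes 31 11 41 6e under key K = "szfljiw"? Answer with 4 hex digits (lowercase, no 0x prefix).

Key "szfljiw" = 73 7a 66 6c 6a 69 77 is exactly B = 7 bytes: K' = 73 7a 66 6c 6a 69 77.
K' ⊕ ipad = 45 4c 50 5a 5c 5f 41.  K' ⊕ opad = 2f 26 3a 30 36 35 2b.
Inner input = (K'⊕ipad) ∥ m = 45 4c 50 5a 5c 5f 41 ∥ 31 11 41 6e.
Inner hash: even-index sum = 433 mod 256 = 177; odd-index sum = 375 mod 256 = 119 → b1 77.
Outer input = (K'⊕opad) ∥ inner = 2f 26 3a 30 36 35 2b ∥ b1 77.
Outer hash (tag): even-index sum = 321 mod 256 = 65; odd-index sum = 316 mod 256 = 60 → 41 3c.

413c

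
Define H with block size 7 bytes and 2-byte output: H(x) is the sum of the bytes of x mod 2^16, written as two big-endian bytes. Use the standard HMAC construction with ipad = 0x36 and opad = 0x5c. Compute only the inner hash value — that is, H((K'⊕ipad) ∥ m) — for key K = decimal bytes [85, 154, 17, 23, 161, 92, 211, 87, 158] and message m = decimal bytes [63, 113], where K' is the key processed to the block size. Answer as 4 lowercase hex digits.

Key decimal bytes [85, 154, 17, 23, 161, 92, 211, 87, 158] = 55 9a 11 17 a1 5c d3 57 9e is 9 bytes > B = 7, so hash it first: H(key) = 03 dc, then zero-pad to 7 bytes: K' = 03 dc 00 00 00 00 00.
K' ⊕ ipad = 35 ea 36 36 36 36 36.
Inner input = 35 ea 36 36 36 36 36 ∥ 3f 71.
Inner hash: sum = 53+234+54+54+54+54+54+63+113 = 733 → 02 dd.

02dd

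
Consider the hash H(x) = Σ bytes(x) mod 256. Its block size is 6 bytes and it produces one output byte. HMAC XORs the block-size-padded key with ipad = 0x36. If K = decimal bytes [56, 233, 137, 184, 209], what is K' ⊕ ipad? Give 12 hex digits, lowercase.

Key decimal bytes [56, 233, 137, 184, 209] = 38 e9 89 b8 d1 is 5 bytes ≤ B = 6; zero-pad to 6 bytes: K' = 38 e9 89 b8 d1 00.
XOR each byte with 0x36: 38⊕36=0e, e9⊕36=df, 89⊕36=bf, b8⊕36=8e, d1⊕36=e7, 00⊕36=36.

0edfbf8ee736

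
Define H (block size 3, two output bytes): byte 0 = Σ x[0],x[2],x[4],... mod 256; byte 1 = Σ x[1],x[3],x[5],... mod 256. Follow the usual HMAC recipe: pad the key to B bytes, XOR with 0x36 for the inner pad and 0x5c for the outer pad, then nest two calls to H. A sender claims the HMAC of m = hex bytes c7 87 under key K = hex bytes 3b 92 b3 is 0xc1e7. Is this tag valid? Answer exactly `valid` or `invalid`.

valid

Key hex bytes 3b 92 b3 is exactly B = 3 bytes: K' = 3b 92 b3.
K' ⊕ ipad = 0d a4 85; K' ⊕ opad = 67 ce ef.
Inner hash: even-index sum = 281 mod 256 = 25; odd-index sum = 363 mod 256 = 107 → 19 6b.
Outer hash (recomputed tag): even-index sum = 449 mod 256 = 193; odd-index sum = 231 mod 256 = 231 → c1 e7.
Recomputed tag = c1e7; claimed = c1e7 → match.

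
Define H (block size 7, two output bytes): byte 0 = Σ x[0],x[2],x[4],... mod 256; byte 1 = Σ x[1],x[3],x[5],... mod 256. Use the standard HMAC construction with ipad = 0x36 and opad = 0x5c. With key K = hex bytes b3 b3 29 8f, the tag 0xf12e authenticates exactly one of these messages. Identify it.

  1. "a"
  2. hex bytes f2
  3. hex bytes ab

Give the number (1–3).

Key hex bytes b3 b3 29 8f is 4 bytes ≤ B = 7; zero-pad to 7 bytes: K' = b3 b3 29 8f 00 00 00.
K' ⊕ ipad = 85 85 1f b9 36 36 36; K' ⊕ opad = ef ef 75 d3 5c 5c 5c.
m1: inner = H(85 85 1f b9 36 36 36 61) = 10 d5; tag = H(ef ef 75 d3 5c 5c 5c 10 d5) = f12e ← matches
m2: inner = H(85 85 1f b9 36 36 36 f2) = 10 66; tag = H(ef ef 75 d3 5c 5c 5c 10 66) = 822e
m3: inner = H(85 85 1f b9 36 36 36 ab) = 10 1f; tag = H(ef ef 75 d3 5c 5c 5c 10 1f) = 3b2e

1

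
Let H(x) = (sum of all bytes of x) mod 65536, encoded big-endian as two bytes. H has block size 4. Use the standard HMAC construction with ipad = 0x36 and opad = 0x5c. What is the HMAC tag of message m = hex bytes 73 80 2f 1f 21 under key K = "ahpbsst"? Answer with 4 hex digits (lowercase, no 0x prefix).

Key "ahpbsst" = 61 68 70 62 73 73 74 is 7 bytes > B = 4, so hash it first: H(key) = 02 f5, then zero-pad to 4 bytes: K' = 02 f5 00 00.
K' ⊕ ipad = 34 c3 36 36.  K' ⊕ opad = 5e a9 5c 5c.
Inner input = (K'⊕ipad) ∥ m = 34 c3 36 36 ∥ 73 80 2f 1f 21.
Inner hash: sum = 52+195+54+54+115+128+47+31+33 = 709 → 02 c5.
Outer input = (K'⊕opad) ∥ inner = 5e a9 5c 5c ∥ 02 c5.
Outer hash (tag): sum = 94+169+92+92+2+197 = 646 → 02 86.

0286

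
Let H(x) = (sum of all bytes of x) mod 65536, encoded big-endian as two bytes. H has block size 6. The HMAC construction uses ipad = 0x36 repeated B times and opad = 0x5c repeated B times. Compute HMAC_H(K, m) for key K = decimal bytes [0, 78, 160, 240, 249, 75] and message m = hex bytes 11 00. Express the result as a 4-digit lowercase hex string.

Key decimal bytes [0, 78, 160, 240, 249, 75] = 00 4e a0 f0 f9 4b is exactly B = 6 bytes: K' = 00 4e a0 f0 f9 4b.
K' ⊕ ipad = 36 78 96 c6 cf 7d.  K' ⊕ opad = 5c 12 fc ac a5 17.
Inner input = (K'⊕ipad) ∥ m = 36 78 96 c6 cf 7d ∥ 11 00.
Inner hash: sum = 54+120+150+198+207+125+17+0 = 871 → 03 67.
Outer input = (K'⊕opad) ∥ inner = 5c 12 fc ac a5 17 ∥ 03 67.
Outer hash (tag): sum = 92+18+252+172+165+23+3+103 = 828 → 03 3c.

033c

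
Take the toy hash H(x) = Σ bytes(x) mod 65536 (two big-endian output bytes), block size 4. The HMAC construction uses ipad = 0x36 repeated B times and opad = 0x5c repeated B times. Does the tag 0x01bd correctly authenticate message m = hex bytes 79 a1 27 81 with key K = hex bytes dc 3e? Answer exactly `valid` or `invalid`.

Key hex bytes dc 3e is 2 bytes ≤ B = 4; zero-pad to 4 bytes: K' = dc 3e 00 00.
K' ⊕ ipad = ea 08 36 36; K' ⊕ opad = 80 62 5c 5c.
Inner hash: sum = 234+8+54+54+121+161+39+129 = 800 → 03 20.
Outer hash (recomputed tag): sum = 128+98+92+92+3+32 = 445 → 01 bd.
Recomputed tag = 01bd; claimed = 01bd → match.

valid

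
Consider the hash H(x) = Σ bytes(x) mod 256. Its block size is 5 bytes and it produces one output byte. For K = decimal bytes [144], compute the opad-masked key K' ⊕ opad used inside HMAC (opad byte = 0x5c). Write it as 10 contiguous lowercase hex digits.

Key decimal bytes [144] = 90 is 1 byte ≤ B = 5; zero-pad to 5 bytes: K' = 90 00 00 00 00.
XOR each byte with 0x5c: 90⊕5c=cc, 00⊕5c=5c, 00⊕5c=5c, 00⊕5c=5c, 00⊕5c=5c.

cc5c5c5c5c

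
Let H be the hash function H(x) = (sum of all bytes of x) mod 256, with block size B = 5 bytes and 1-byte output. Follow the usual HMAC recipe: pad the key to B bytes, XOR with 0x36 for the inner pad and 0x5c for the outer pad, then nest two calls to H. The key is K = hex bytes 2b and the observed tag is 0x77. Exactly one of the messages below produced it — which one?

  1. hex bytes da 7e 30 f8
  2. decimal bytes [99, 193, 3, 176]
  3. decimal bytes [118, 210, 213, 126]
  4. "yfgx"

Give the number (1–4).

Key hex bytes 2b is 1 byte ≤ B = 5; zero-pad to 5 bytes: K' = 2b 00 00 00 00.
K' ⊕ ipad = 1d 36 36 36 36; K' ⊕ opad = 77 5c 5c 5c 5c.
m1: inner = H(1d 36 36 36 36 da 7e 30 f8) = 75; tag = H(77 5c 5c 5c 5c 75) = 5c
m2: inner = H(1d 36 36 36 36 63 c1 03 b0) = cc; tag = H(77 5c 5c 5c 5c cc) = b3
m3: inner = H(1d 36 36 36 36 76 d2 d5 7e) = 90; tag = H(77 5c 5c 5c 5c 90) = 77 ← matches
m4: inner = H(1d 36 36 36 36 79 66 67 78) = b3; tag = H(77 5c 5c 5c 5c b3) = 9a

3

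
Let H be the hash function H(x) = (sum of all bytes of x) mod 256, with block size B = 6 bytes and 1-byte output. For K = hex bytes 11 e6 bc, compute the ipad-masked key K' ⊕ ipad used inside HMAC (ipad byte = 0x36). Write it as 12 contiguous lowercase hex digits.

Key hex bytes 11 e6 bc is 3 bytes ≤ B = 6; zero-pad to 6 bytes: K' = 11 e6 bc 00 00 00.
XOR each byte with 0x36: 11⊕36=27, e6⊕36=d0, bc⊕36=8a, 00⊕36=36, 00⊕36=36, 00⊕36=36.

27d08a363636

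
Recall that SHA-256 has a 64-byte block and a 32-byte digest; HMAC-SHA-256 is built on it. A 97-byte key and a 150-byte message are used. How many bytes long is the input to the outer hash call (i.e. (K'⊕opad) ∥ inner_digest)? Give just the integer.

96

Key is 97 > 64 bytes, so it is hashed to 32 bytes then zero-padded to 64: |K'| = 64.
Outer input = (K'⊕opad) ∥ H(inner) → 64 + 32 = 96 bytes.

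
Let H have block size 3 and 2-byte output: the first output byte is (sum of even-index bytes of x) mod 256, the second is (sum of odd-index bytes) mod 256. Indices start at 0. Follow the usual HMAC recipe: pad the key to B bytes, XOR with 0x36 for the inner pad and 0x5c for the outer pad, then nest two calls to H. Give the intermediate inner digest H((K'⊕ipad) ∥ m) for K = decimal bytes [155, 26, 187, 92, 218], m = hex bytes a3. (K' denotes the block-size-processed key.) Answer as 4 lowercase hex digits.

Key decimal bytes [155, 26, 187, 92, 218] = 9b 1a bb 5c da is 5 bytes > B = 3, so hash it first: H(key) = 30 76, then zero-pad to 3 bytes: K' = 30 76 00.
K' ⊕ ipad = 06 40 36.
Inner input = 06 40 36 ∥ a3.
Inner hash: even-index sum = 60 mod 256 = 60; odd-index sum = 227 mod 256 = 227 → 3c e3.

3ce3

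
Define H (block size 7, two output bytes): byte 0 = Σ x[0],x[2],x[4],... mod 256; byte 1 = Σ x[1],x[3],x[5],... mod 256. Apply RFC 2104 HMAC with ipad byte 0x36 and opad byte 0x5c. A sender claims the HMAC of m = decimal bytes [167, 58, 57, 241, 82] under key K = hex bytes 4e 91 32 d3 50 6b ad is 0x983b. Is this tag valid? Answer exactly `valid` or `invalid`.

Key hex bytes 4e 91 32 d3 50 6b ad is exactly B = 7 bytes: K' = 4e 91 32 d3 50 6b ad.
K' ⊕ ipad = 78 a7 04 e5 66 5d 9b; K' ⊕ opad = 12 cd 6e 8f 0c 37 f1.
Inner hash: even-index sum = 680 mod 256 = 168; odd-index sum = 795 mod 256 = 27 → a8 1b.
Outer hash (recomputed tag): even-index sum = 408 mod 256 = 152; odd-index sum = 571 mod 256 = 59 → 98 3b.
Recomputed tag = 983b; claimed = 983b → match.

valid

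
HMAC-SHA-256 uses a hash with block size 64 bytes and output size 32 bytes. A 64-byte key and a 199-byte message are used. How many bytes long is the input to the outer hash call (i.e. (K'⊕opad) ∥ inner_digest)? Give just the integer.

Key is 64 ≤ 64 bytes, zero-padded: |K'| = 64.
Outer input = (K'⊕opad) ∥ H(inner) → 64 + 32 = 96 bytes.

96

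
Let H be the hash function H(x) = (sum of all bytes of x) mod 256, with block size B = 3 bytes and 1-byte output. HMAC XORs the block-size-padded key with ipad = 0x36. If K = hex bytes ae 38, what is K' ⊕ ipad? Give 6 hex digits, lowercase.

980e36

Key hex bytes ae 38 is 2 bytes ≤ B = 3; zero-pad to 3 bytes: K' = ae 38 00.
XOR each byte with 0x36: ae⊕36=98, 38⊕36=0e, 00⊕36=36.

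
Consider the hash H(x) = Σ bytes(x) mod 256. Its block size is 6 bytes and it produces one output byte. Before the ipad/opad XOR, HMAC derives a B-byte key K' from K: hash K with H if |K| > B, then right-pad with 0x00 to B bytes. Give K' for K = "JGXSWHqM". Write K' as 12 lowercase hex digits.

|K| = 8 > B = 6, so first hash the key.
H(K): sum = 74+71+88+83+87+72+113+77 = 665; mod 256 = 153 → 99.
Zero-pad H(K) = 99 to 6 bytes: K' = 99 00 00 00 00 00.

990000000000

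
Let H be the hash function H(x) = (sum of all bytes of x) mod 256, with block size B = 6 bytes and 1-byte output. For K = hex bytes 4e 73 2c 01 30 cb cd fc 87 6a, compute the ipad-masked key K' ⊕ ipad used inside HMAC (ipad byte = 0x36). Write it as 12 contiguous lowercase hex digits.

Key hex bytes 4e 73 2c 01 30 cb cd fc 87 6a is 10 bytes > B = 6, so hash it first: H(key) = a3, then zero-pad to 6 bytes: K' = a3 00 00 00 00 00.
XOR each byte with 0x36: a3⊕36=95, 00⊕36=36, 00⊕36=36, 00⊕36=36, 00⊕36=36, 00⊕36=36.

953636363636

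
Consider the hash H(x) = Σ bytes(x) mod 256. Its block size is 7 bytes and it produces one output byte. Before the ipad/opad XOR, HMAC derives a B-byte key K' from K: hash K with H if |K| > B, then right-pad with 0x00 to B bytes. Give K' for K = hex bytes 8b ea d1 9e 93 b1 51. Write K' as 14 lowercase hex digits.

Key hex bytes 8b ea d1 9e 93 b1 51 is exactly B = 7 bytes: K' = 8b ea d1 9e 93 b1 51.

8bead19e93b151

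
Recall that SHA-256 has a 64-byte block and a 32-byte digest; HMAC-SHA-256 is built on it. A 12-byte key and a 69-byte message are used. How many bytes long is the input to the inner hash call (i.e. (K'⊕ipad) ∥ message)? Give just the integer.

133

Key is 12 ≤ 64 bytes, zero-padded: |K'| = 64.
Inner input = (K'⊕ipad) ∥ m → 64 + 69 = 133 bytes.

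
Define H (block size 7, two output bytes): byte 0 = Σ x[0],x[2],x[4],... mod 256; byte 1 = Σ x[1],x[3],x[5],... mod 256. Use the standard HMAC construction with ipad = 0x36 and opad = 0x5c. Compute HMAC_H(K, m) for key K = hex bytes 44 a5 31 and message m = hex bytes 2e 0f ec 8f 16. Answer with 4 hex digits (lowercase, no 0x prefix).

6c34

Key hex bytes 44 a5 31 is 3 bytes ≤ B = 7; zero-pad to 7 bytes: K' = 44 a5 31 00 00 00 00.
K' ⊕ ipad = 72 93 07 36 36 36 36.  K' ⊕ opad = 18 f9 6d 5c 5c 5c 5c.
Inner input = (K'⊕ipad) ∥ m = 72 93 07 36 36 36 36 ∥ 2e 0f ec 8f 16.
Inner hash: even-index sum = 387 mod 256 = 131; odd-index sum = 559 mod 256 = 47 → 83 2f.
Outer input = (K'⊕opad) ∥ inner = 18 f9 6d 5c 5c 5c 5c ∥ 83 2f.
Outer hash (tag): even-index sum = 364 mod 256 = 108; odd-index sum = 564 mod 256 = 52 → 6c 34.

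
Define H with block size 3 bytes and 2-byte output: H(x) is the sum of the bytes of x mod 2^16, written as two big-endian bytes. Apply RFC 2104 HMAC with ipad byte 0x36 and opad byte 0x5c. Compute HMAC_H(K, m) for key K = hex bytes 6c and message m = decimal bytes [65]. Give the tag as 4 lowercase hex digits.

Key hex bytes 6c is 1 byte ≤ B = 3; zero-pad to 3 bytes: K' = 6c 00 00.
K' ⊕ ipad = 5a 36 36.  K' ⊕ opad = 30 5c 5c.
Inner input = (K'⊕ipad) ∥ m = 5a 36 36 ∥ 41.
Inner hash: sum = 90+54+54+65 = 263 → 01 07.
Outer input = (K'⊕opad) ∥ inner = 30 5c 5c ∥ 01 07.
Outer hash (tag): sum = 48+92+92+1+7 = 240 → 00 f0.

00f0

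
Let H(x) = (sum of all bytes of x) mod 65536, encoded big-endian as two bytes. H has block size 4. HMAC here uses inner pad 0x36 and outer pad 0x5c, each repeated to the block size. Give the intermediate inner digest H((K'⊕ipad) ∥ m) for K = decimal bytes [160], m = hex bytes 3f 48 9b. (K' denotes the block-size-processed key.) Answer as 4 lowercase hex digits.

025a

Key decimal bytes [160] = a0 is 1 byte ≤ B = 4; zero-pad to 4 bytes: K' = a0 00 00 00.
K' ⊕ ipad = 96 36 36 36.
Inner input = 96 36 36 36 ∥ 3f 48 9b.
Inner hash: sum = 150+54+54+54+63+72+155 = 602 → 02 5a.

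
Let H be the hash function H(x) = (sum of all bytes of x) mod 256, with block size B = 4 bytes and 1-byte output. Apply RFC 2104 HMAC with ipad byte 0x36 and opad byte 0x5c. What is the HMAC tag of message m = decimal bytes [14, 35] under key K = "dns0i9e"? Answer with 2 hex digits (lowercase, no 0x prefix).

Key "dns0i9e" = 64 6e 73 30 69 39 65 is 7 bytes > B = 4, so hash it first: H(key) = 7c, then zero-pad to 4 bytes: K' = 7c 00 00 00.
K' ⊕ ipad = 4a 36 36 36.  K' ⊕ opad = 20 5c 5c 5c.
Inner input = (K'⊕ipad) ∥ m = 4a 36 36 36 ∥ 0e 23.
Inner hash: sum = 74+54+54+54+14+35 = 285; mod 256 = 29 → 1d.
Outer input = (K'⊕opad) ∥ inner = 20 5c 5c 5c ∥ 1d.
Outer hash (tag): sum = 32+92+92+92+29 = 337; mod 256 = 81 → 51.

51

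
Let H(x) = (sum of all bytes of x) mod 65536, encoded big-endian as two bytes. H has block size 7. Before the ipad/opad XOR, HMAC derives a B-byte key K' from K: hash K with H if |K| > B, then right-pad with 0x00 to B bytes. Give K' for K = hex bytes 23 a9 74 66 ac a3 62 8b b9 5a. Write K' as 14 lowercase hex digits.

04f50000000000

|K| = 10 > B = 7, so first hash the key.
H(K): sum = 35+169+116+102+172+163+98+139+185+90 = 1269 → 04 f5.
Zero-pad H(K) = 04 f5 to 7 bytes: K' = 04 f5 00 00 00 00 00.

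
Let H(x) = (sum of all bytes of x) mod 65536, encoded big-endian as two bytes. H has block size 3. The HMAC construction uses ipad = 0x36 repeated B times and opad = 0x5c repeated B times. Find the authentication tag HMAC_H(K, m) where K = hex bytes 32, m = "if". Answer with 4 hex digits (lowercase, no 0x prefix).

Key hex bytes 32 is 1 byte ≤ B = 3; zero-pad to 3 bytes: K' = 32 00 00.
K' ⊕ ipad = 04 36 36.  K' ⊕ opad = 6e 5c 5c.
Inner input = (K'⊕ipad) ∥ m = 04 36 36 ∥ 69 66.
Inner hash: sum = 4+54+54+105+102 = 319 → 01 3f.
Outer input = (K'⊕opad) ∥ inner = 6e 5c 5c ∥ 01 3f.
Outer hash (tag): sum = 110+92+92+1+63 = 358 → 01 66.

0166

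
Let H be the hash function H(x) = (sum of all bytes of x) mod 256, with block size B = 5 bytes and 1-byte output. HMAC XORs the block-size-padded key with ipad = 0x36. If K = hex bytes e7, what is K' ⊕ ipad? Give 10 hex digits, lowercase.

Key hex bytes e7 is 1 byte ≤ B = 5; zero-pad to 5 bytes: K' = e7 00 00 00 00.
XOR each byte with 0x36: e7⊕36=d1, 00⊕36=36, 00⊕36=36, 00⊕36=36, 00⊕36=36.

d136363636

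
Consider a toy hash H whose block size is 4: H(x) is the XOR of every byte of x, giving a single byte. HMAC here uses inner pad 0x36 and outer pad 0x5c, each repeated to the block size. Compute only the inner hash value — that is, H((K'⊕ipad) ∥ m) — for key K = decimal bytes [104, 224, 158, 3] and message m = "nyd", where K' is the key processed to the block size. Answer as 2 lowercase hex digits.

Key decimal bytes [104, 224, 158, 3] = 68 e0 9e 03 is exactly B = 4 bytes: K' = 68 e0 9e 03.
K' ⊕ ipad = 5e d6 a8 35.
Inner input = 5e d6 a8 35 ∥ 6e 79 64.
Inner hash: XOR 5e⊕d6⊕a8⊕35⊕6e⊕79⊕64 = 66.

66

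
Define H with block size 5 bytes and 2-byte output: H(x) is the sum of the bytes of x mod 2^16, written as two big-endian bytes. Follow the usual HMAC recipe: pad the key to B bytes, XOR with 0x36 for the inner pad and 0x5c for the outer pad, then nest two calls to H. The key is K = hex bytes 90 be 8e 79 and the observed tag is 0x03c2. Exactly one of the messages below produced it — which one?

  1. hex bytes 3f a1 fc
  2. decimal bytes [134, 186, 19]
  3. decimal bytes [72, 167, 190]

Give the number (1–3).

Key hex bytes 90 be 8e 79 is 4 bytes ≤ B = 5; zero-pad to 5 bytes: K' = 90 be 8e 79 00.
K' ⊕ ipad = a6 88 b8 4f 36; K' ⊕ opad = cc e2 d2 25 5c.
m1: inner = H(a6 88 b8 4f 36 3f a1 fc) = 04 47; tag = H(cc e2 d2 25 5c 04 47) = 034c
m2: inner = H(a6 88 b8 4f 36 86 ba 13) = 03 be; tag = H(cc e2 d2 25 5c 03 be) = 03c2 ← matches
m3: inner = H(a6 88 b8 4f 36 48 a7 be) = 04 18; tag = H(cc e2 d2 25 5c 04 18) = 031d

2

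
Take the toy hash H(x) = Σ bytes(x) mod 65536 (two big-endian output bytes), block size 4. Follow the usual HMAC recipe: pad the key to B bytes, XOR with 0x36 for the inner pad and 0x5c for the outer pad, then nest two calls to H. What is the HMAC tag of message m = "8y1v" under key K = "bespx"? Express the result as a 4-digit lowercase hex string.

01a2

Key "bespx" = 62 65 73 70 78 is 5 bytes > B = 4, so hash it first: H(key) = 02 22, then zero-pad to 4 bytes: K' = 02 22 00 00.
K' ⊕ ipad = 34 14 36 36.  K' ⊕ opad = 5e 7e 5c 5c.
Inner input = (K'⊕ipad) ∥ m = 34 14 36 36 ∥ 38 79 31 76.
Inner hash: sum = 52+20+54+54+56+121+49+118 = 524 → 02 0c.
Outer input = (K'⊕opad) ∥ inner = 5e 7e 5c 5c ∥ 02 0c.
Outer hash (tag): sum = 94+126+92+92+2+12 = 418 → 01 a2.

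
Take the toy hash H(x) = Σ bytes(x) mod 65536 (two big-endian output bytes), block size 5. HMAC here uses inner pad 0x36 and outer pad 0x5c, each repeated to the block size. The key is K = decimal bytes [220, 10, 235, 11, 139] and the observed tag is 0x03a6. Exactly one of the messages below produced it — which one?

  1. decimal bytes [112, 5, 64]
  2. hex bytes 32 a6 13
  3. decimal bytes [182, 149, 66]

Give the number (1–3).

2

Key decimal bytes [220, 10, 235, 11, 139] = dc 0a eb 0b 8b is exactly B = 5 bytes: K' = dc 0a eb 0b 8b.
K' ⊕ ipad = ea 3c dd 3d bd; K' ⊕ opad = 80 56 b7 57 d7.
m1: inner = H(ea 3c dd 3d bd 70 05 40) = 03 b2; tag = H(80 56 b7 57 d7 03 b2) = 0370
m2: inner = H(ea 3c dd 3d bd 32 a6 13) = 03 e8; tag = H(80 56 b7 57 d7 03 e8) = 03a6 ← matches
m3: inner = H(ea 3c dd 3d bd b6 95 42) = 04 8a; tag = H(80 56 b7 57 d7 04 8a) = 0349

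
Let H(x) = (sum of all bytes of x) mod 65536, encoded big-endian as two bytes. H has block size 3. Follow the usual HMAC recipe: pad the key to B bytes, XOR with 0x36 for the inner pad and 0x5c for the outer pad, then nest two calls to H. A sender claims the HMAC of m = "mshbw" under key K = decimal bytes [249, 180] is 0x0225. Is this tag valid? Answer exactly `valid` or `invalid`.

invalid

Key decimal bytes [249, 180] = f9 b4 is 2 bytes ≤ B = 3; zero-pad to 3 bytes: K' = f9 b4 00.
K' ⊕ ipad = cf 82 36; K' ⊕ opad = a5 e8 5c.
Inner hash: sum = 207+130+54+109+115+104+98+119 = 936 → 03 a8.
Outer hash (recomputed tag): sum = 165+232+92+3+168 = 660 → 02 94.
Recomputed tag = 0294; claimed = 0225 → mismatch.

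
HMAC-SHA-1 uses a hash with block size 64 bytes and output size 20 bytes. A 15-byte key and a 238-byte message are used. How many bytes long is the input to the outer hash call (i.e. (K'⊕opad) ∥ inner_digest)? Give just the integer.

84

Key is 15 ≤ 64 bytes, zero-padded: |K'| = 64.
Outer input = (K'⊕opad) ∥ H(inner) → 64 + 20 = 84 bytes.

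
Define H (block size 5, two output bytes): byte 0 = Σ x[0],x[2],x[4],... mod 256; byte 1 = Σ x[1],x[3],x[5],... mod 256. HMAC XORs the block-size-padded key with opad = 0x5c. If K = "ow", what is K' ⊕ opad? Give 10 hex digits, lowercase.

332b5c5c5c

Key "ow" = 6f 77 is 2 bytes ≤ B = 5; zero-pad to 5 bytes: K' = 6f 77 00 00 00.
XOR each byte with 0x5c: 6f⊕5c=33, 77⊕5c=2b, 00⊕5c=5c, 00⊕5c=5c, 00⊕5c=5c.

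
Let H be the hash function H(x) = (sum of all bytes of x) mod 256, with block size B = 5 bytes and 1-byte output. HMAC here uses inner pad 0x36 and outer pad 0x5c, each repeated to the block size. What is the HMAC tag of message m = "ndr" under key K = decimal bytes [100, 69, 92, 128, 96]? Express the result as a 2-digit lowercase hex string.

Key decimal bytes [100, 69, 92, 128, 96] = 64 45 5c 80 60 is exactly B = 5 bytes: K' = 64 45 5c 80 60.
K' ⊕ ipad = 52 73 6a b6 56.  K' ⊕ opad = 38 19 00 dc 3c.
Inner input = (K'⊕ipad) ∥ m = 52 73 6a b6 56 ∥ 6e 64 72.
Inner hash: sum = 82+115+106+182+86+110+100+114 = 895; mod 256 = 127 → 7f.
Outer input = (K'⊕opad) ∥ inner = 38 19 00 dc 3c ∥ 7f.
Outer hash (tag): sum = 56+25+0+220+60+127 = 488; mod 256 = 232 → e8.

e8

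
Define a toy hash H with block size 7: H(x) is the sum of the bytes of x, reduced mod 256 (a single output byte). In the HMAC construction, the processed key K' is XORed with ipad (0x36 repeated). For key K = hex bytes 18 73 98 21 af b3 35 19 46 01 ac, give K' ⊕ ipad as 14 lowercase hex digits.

d1363636363636

Key hex bytes 18 73 98 21 af b3 35 19 46 01 ac is 11 bytes > B = 7, so hash it first: H(key) = e7, then zero-pad to 7 bytes: K' = e7 00 00 00 00 00 00.
XOR each byte with 0x36: e7⊕36=d1, 00⊕36=36, 00⊕36=36, 00⊕36=36, 00⊕36=36, 00⊕36=36, 00⊕36=36.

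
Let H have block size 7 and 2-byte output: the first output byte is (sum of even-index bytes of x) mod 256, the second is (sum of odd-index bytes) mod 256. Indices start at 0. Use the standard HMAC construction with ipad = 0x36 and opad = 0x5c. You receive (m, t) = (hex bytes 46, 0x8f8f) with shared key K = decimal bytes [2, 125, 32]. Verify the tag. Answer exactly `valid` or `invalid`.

Key decimal bytes [2, 125, 32] = 02 7d 20 is 3 bytes ≤ B = 7; zero-pad to 7 bytes: K' = 02 7d 20 00 00 00 00.
K' ⊕ ipad = 34 4b 16 36 36 36 36; K' ⊕ opad = 5e 21 7c 5c 5c 5c 5c.
Inner hash: even-index sum = 182 mod 256 = 182; odd-index sum = 253 mod 256 = 253 → b6 fd.
Outer hash (recomputed tag): even-index sum = 655 mod 256 = 143; odd-index sum = 399 mod 256 = 143 → 8f 8f.
Recomputed tag = 8f8f; claimed = 8f8f → match.

valid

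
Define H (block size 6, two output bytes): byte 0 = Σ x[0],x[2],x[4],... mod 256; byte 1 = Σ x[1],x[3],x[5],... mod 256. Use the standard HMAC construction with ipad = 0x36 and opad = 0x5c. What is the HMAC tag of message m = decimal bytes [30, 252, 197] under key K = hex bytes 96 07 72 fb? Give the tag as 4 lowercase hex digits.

518e

Key hex bytes 96 07 72 fb is 4 bytes ≤ B = 6; zero-pad to 6 bytes: K' = 96 07 72 fb 00 00.
K' ⊕ ipad = a0 31 44 cd 36 36.  K' ⊕ opad = ca 5b 2e a7 5c 5c.
Inner input = (K'⊕ipad) ∥ m = a0 31 44 cd 36 36 ∥ 1e fc c5.
Inner hash: even-index sum = 509 mod 256 = 253; odd-index sum = 560 mod 256 = 48 → fd 30.
Outer input = (K'⊕opad) ∥ inner = ca 5b 2e a7 5c 5c ∥ fd 30.
Outer hash (tag): even-index sum = 593 mod 256 = 81; odd-index sum = 398 mod 256 = 142 → 51 8e.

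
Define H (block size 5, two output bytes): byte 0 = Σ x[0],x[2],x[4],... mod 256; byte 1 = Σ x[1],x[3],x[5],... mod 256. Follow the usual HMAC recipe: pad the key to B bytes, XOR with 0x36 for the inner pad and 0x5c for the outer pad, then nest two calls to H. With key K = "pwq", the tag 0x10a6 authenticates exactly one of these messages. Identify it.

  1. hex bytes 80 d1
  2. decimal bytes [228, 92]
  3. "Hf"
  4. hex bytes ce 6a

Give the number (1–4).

Key "pwq" = 70 77 71 is 3 bytes ≤ B = 5; zero-pad to 5 bytes: K' = 70 77 71 00 00.
K' ⊕ ipad = 46 41 47 36 36; K' ⊕ opad = 2c 2b 2d 5c 5c.
m1: inner = H(46 41 47 36 36 80 d1) = 94 f7; tag = H(2c 2b 2d 5c 5c 94 f7) = ac1b
m2: inner = H(46 41 47 36 36 e4 5c) = 1f 5b; tag = H(2c 2b 2d 5c 5c 1f 5b) = 10a6 ← matches
m3: inner = H(46 41 47 36 36 48 66) = 29 bf; tag = H(2c 2b 2d 5c 5c 29 bf) = 74b0
m4: inner = H(46 41 47 36 36 ce 6a) = 2d 45; tag = H(2c 2b 2d 5c 5c 2d 45) = fab4

2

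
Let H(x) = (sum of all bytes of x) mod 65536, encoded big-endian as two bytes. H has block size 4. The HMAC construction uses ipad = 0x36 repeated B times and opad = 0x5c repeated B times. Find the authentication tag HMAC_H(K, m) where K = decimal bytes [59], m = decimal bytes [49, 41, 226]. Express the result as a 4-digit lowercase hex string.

0267

Key decimal bytes [59] = 3b is 1 byte ≤ B = 4; zero-pad to 4 bytes: K' = 3b 00 00 00.
K' ⊕ ipad = 0d 36 36 36.  K' ⊕ opad = 67 5c 5c 5c.
Inner input = (K'⊕ipad) ∥ m = 0d 36 36 36 ∥ 31 29 e2.
Inner hash: sum = 13+54+54+54+49+41+226 = 491 → 01 eb.
Outer input = (K'⊕opad) ∥ inner = 67 5c 5c 5c ∥ 01 eb.
Outer hash (tag): sum = 103+92+92+92+1+235 = 615 → 02 67.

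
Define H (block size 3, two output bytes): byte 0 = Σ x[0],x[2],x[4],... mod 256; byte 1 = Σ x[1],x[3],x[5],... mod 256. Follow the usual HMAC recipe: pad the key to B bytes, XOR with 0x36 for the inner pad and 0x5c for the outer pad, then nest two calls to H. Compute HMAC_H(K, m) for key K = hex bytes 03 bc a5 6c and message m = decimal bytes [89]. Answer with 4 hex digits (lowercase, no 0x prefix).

c748

Key hex bytes 03 bc a5 6c is 4 bytes > B = 3, so hash it first: H(key) = a8 28, then zero-pad to 3 bytes: K' = a8 28 00.
K' ⊕ ipad = 9e 1e 36.  K' ⊕ opad = f4 74 5c.
Inner input = (K'⊕ipad) ∥ m = 9e 1e 36 ∥ 59.
Inner hash: even-index sum = 212 mod 256 = 212; odd-index sum = 119 mod 256 = 119 → d4 77.
Outer input = (K'⊕opad) ∥ inner = f4 74 5c ∥ d4 77.
Outer hash (tag): even-index sum = 455 mod 256 = 199; odd-index sum = 328 mod 256 = 72 → c7 48.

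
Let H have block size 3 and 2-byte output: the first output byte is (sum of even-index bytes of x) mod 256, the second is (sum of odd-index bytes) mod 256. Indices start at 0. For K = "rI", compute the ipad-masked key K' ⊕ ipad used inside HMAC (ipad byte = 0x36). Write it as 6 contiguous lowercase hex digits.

447f36

Key "rI" = 72 49 is 2 bytes ≤ B = 3; zero-pad to 3 bytes: K' = 72 49 00.
XOR each byte with 0x36: 72⊕36=44, 49⊕36=7f, 00⊕36=36.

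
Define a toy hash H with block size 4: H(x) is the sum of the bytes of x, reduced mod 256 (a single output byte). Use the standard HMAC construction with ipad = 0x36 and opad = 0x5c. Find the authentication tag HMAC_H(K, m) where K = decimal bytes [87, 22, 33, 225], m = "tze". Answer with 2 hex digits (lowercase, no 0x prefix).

51

Key decimal bytes [87, 22, 33, 225] = 57 16 21 e1 is exactly B = 4 bytes: K' = 57 16 21 e1.
K' ⊕ ipad = 61 20 17 d7.  K' ⊕ opad = 0b 4a 7d bd.
Inner input = (K'⊕ipad) ∥ m = 61 20 17 d7 ∥ 74 7a 65.
Inner hash: sum = 97+32+23+215+116+122+101 = 706; mod 256 = 194 → c2.
Outer input = (K'⊕opad) ∥ inner = 0b 4a 7d bd ∥ c2.
Outer hash (tag): sum = 11+74+125+189+194 = 593; mod 256 = 81 → 51.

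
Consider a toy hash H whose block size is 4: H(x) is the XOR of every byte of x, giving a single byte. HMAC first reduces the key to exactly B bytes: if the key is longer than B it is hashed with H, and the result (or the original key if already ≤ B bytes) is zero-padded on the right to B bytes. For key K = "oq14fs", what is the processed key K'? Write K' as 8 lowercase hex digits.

0e000000

|K| = 6 > B = 4, so first hash the key.
H(K): XOR 6f⊕71⊕31⊕34⊕66⊕73 = 0e.
Zero-pad H(K) = 0e to 4 bytes: K' = 0e 00 00 00.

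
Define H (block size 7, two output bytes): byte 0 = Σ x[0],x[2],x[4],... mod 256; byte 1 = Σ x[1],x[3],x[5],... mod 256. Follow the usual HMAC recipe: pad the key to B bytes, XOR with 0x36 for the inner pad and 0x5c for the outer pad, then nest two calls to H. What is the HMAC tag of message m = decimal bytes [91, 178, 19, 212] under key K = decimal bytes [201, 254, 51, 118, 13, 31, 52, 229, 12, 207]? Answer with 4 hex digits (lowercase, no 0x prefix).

Key decimal bytes [201, 254, 51, 118, 13, 31, 52, 229, 12, 207] = c9 fe 33 76 0d 1f 34 e5 0c cf is 10 bytes > B = 7, so hash it first: H(key) = 49 47, then zero-pad to 7 bytes: K' = 49 47 00 00 00 00 00.
K' ⊕ ipad = 7f 71 36 36 36 36 36.  K' ⊕ opad = 15 1b 5c 5c 5c 5c 5c.
Inner input = (K'⊕ipad) ∥ m = 7f 71 36 36 36 36 36 ∥ 5b b2 13 d4.
Inner hash: even-index sum = 679 mod 256 = 167; odd-index sum = 331 mod 256 = 75 → a7 4b.
Outer input = (K'⊕opad) ∥ inner = 15 1b 5c 5c 5c 5c 5c ∥ a7 4b.
Outer hash (tag): even-index sum = 372 mod 256 = 116; odd-index sum = 378 mod 256 = 122 → 74 7a.

747a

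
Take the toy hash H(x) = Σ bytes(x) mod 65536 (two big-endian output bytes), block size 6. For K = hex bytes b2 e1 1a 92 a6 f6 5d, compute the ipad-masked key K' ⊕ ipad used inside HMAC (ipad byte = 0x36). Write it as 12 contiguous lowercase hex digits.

320e36363636

Key hex bytes b2 e1 1a 92 a6 f6 5d is 7 bytes > B = 6, so hash it first: H(key) = 04 38, then zero-pad to 6 bytes: K' = 04 38 00 00 00 00.
XOR each byte with 0x36: 04⊕36=32, 38⊕36=0e, 00⊕36=36, 00⊕36=36, 00⊕36=36, 00⊕36=36.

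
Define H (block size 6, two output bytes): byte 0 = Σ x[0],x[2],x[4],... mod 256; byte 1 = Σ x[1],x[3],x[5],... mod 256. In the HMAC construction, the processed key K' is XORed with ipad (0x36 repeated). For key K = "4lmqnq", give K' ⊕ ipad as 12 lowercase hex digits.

025a5b475847

Key "4lmqnq" = 34 6c 6d 71 6e 71 is exactly B = 6 bytes: K' = 34 6c 6d 71 6e 71.
XOR each byte with 0x36: 34⊕36=02, 6c⊕36=5a, 6d⊕36=5b, 71⊕36=47, 6e⊕36=58, 71⊕36=47.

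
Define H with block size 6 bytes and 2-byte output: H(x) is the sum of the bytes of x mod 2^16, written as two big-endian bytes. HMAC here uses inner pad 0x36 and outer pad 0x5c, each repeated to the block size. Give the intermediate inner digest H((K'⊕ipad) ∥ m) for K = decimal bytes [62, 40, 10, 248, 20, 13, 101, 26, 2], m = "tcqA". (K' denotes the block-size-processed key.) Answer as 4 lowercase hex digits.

02d1

Key decimal bytes [62, 40, 10, 248, 20, 13, 101, 26, 2] = 3e 28 0a f8 14 0d 65 1a 02 is 9 bytes > B = 6, so hash it first: H(key) = 02 0a, then zero-pad to 6 bytes: K' = 02 0a 00 00 00 00.
K' ⊕ ipad = 34 3c 36 36 36 36.
Inner input = 34 3c 36 36 36 36 ∥ 74 63 71 41.
Inner hash: sum = 52+60+54+54+54+54+116+99+113+65 = 721 → 02 d1.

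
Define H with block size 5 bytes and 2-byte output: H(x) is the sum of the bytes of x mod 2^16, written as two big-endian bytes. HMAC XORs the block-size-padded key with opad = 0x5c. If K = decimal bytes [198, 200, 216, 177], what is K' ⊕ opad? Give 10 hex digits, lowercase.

Key decimal bytes [198, 200, 216, 177] = c6 c8 d8 b1 is 4 bytes ≤ B = 5; zero-pad to 5 bytes: K' = c6 c8 d8 b1 00.
XOR each byte with 0x5c: c6⊕5c=9a, c8⊕5c=94, d8⊕5c=84, b1⊕5c=ed, 00⊕5c=5c.

9a9484ed5c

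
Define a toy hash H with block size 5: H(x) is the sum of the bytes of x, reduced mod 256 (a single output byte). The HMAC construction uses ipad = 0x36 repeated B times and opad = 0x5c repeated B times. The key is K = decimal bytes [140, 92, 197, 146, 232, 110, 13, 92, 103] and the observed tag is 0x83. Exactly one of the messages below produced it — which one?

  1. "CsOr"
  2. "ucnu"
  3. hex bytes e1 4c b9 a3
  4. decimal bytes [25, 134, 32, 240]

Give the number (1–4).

Key decimal bytes [140, 92, 197, 146, 232, 110, 13, 92, 103] = 8c 5c c5 92 e8 6e 0d 5c 67 is 9 bytes > B = 5, so hash it first: H(key) = 65, then zero-pad to 5 bytes: K' = 65 00 00 00 00.
K' ⊕ ipad = 53 36 36 36 36; K' ⊕ opad = 39 5c 5c 5c 5c.
m1: inner = H(53 36 36 36 36 43 73 4f 72) = a2; tag = H(39 5c 5c 5c 5c a2) = 4b
m2: inner = H(53 36 36 36 36 75 63 6e 75) = e6; tag = H(39 5c 5c 5c 5c e6) = 8f
m3: inner = H(53 36 36 36 36 e1 4c b9 a3) = b4; tag = H(39 5c 5c 5c 5c b4) = 5d
m4: inner = H(53 36 36 36 36 19 86 20 f0) = da; tag = H(39 5c 5c 5c 5c da) = 83 ← matches

4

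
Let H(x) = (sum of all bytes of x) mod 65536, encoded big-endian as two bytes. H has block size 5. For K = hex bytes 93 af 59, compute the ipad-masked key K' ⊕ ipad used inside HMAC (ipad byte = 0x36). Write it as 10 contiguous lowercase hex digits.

Key hex bytes 93 af 59 is 3 bytes ≤ B = 5; zero-pad to 5 bytes: K' = 93 af 59 00 00.
XOR each byte with 0x36: 93⊕36=a5, af⊕36=99, 59⊕36=6f, 00⊕36=36, 00⊕36=36.

a5996f3636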